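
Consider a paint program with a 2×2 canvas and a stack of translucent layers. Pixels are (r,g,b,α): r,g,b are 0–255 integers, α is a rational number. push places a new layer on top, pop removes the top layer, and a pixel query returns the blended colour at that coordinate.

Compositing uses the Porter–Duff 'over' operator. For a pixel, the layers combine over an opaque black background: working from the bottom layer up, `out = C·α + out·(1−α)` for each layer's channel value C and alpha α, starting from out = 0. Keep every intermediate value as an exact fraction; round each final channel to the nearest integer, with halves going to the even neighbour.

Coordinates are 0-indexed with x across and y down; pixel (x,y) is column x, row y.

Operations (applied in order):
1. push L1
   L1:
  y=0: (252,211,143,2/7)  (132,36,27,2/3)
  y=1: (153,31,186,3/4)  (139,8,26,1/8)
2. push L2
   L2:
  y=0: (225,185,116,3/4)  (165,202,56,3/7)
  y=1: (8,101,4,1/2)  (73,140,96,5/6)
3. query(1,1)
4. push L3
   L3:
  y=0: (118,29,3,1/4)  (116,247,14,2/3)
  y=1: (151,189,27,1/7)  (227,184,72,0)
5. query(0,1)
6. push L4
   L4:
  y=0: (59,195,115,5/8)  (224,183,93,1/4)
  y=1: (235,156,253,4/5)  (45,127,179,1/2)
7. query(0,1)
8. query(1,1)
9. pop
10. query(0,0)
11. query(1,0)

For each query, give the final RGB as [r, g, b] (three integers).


(1,1) stack=L1,L2; from [0,0,0]:
+L1 (α=1/8) → [139/8, 1, 13/4]
+L2 (α=5/6) → [3059/48, 701/6, 1933/24]
rounded: [64, 117, 81]

query (0,1) [L1,L2,L3] — begin 0,0,0
after L1 α=3/4: [459/4, 93/4, 279/2]
after L2 α=1/2: [491/8, 497/8, 287/4]
after L3 α=1/7: [2077/28, 321/4, 915/14]
rounded: [74, 80, 65]

(0,1) stack=L1,L2,L3,L4; from [0,0,0]:
after L1 α=3/4: [459/4, 93/4, 279/2]
after L2 α=1/2: [491/8, 497/8, 287/4]
after L3 α=1/7: [2077/28, 321/4, 915/14]
after L4 α=4/5: [28397/140, 2817/20, 15083/70]
= [203, 141, 215]

query (1,1) [L1,L2,L3,L4] — begin 0,0,0
after L1 α=1/8: [139/8, 1, 13/4]
after L2 α=5/6: [3059/48, 701/6, 1933/24]
after L3 α=0: [3059/48, 701/6, 1933/24]
after L4 α=1/2: [5219/96, 1463/12, 6229/48]
= [54, 122, 130]

at x=0,y=0 over L1,L2,L3:
after L1 α=2/7: [72, 422/7, 286/7]
after L2 α=3/4: [747/4, 4307/28, 1361/14]
after L3 α=1/4: [2713/16, 13733/112, 4125/56]
→ [170, 123, 74]

(1,0) stack=L1,L2,L3; from [0,0,0]:
+L1 (α=2/3) → [88, 24, 18]
+L2 (α=3/7) → [121, 702/7, 240/7]
+L3 (α=2/3) → [353/3, 4160/21, 436/21]
rounded: [118, 198, 21]


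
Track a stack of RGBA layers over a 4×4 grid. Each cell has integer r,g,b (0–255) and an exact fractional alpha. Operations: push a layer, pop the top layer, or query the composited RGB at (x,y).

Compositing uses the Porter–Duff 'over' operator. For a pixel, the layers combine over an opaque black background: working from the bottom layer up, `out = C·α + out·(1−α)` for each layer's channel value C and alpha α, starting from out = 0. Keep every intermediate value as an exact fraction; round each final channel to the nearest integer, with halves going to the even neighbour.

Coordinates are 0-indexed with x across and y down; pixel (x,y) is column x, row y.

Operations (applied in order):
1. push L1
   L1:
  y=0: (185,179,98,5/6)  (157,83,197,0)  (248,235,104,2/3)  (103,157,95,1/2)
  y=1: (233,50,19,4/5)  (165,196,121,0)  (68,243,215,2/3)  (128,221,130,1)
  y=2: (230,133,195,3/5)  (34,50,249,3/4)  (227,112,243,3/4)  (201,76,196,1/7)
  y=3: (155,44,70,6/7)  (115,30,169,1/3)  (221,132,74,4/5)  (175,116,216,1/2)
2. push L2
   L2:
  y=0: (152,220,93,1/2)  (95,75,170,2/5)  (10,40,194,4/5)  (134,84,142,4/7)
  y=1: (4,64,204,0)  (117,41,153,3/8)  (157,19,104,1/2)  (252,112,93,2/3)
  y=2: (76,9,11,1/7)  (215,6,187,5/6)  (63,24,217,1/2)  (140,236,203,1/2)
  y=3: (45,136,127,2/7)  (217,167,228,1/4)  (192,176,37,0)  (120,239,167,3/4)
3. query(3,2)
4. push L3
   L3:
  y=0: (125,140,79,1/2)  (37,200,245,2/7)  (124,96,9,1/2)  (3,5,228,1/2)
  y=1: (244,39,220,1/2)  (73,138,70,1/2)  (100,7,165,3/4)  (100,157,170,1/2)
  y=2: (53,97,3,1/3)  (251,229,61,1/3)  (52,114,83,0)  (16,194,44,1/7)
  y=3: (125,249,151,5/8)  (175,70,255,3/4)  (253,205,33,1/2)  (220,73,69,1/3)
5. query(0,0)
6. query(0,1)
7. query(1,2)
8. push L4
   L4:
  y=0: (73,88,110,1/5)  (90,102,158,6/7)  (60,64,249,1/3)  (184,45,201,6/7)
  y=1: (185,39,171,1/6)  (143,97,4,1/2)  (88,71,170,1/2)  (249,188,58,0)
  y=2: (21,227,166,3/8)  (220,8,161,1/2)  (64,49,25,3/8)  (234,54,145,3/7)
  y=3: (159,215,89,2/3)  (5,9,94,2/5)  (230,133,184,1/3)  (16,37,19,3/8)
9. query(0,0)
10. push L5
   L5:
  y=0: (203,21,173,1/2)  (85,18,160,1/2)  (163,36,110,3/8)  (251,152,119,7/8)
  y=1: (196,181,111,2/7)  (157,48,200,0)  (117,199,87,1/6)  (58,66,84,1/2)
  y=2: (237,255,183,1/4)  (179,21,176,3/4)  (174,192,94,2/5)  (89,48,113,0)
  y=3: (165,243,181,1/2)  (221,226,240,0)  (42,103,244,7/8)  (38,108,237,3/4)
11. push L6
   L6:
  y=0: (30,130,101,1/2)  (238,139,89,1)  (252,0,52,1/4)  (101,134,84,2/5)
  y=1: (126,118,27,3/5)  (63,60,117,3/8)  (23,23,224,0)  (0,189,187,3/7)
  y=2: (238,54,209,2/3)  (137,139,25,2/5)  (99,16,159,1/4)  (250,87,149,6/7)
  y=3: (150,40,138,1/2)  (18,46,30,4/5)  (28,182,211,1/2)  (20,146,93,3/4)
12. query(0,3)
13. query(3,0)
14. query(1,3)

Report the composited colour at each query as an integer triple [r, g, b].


at x=3,y=2 over L1,L2:
L1 α=1/7: [201/7, 76/7, 28]
L2 α=1/2: [1181/14, 864/7, 231/2]
rounded: [84, 123, 116]

(0,0) stack=L1,L2,L3; from [0,0,0]:
after L1 α=5/6: [925/6, 895/6, 245/3]
after L2 α=1/2: [1837/12, 2215/12, 262/3]
after L3 α=1/2: [3337/24, 3895/24, 499/6]
= [139, 162, 83]

(0,1) stack=L1,L2,L3; from [0,0,0]:
+L1 (α=4/5) → [932/5, 40, 76/5]
+L2 (α=0) → [932/5, 40, 76/5]
+L3 (α=1/2) → [1076/5, 79/2, 588/5]
rounded: [215, 40, 118]

at x=1,y=2 over L1,L2,L3:
after L1 α=3/4: [51/2, 75/2, 747/4]
after L2 α=5/6: [2201/12, 45/4, 4487/24]
after L3 α=1/3: [3707/18, 503/6, 5219/36]
= [206, 84, 145]

query (0,0) [L1,L2,L3,L4] — begin 0,0,0
+L1 (α=5/6) → [925/6, 895/6, 245/3]
+L2 (α=1/2) → [1837/12, 2215/12, 262/3]
+L3 (α=1/2) → [3337/24, 3895/24, 499/6]
+L4 (α=1/5) → [755/6, 4423/30, 1328/15]
rounded: [126, 147, 89]

(0,3) stack=L1,L2,L3,L4,L5,L6; from [0,0,0]:
L1 α=6/7: [930/7, 264/7, 60]
L2 α=2/7: [5280/49, 3224/49, 554/7]
L3 α=5/8: [46465/392, 70677/392, 6947/56]
L4 α=2/3: [171121/1176, 239237/1176, 16915/168]
L5 α=1/2: [365161/2352, 525005/2352, 47323/336]
L6 α=1/2: [717961/4704, 619085/4704, 93691/672]
→ [153, 132, 139]

(3,0) stack=L1,L2,L3,L4,L5,L6; from [0,0,0]:
after L1 α=1/2: [103/2, 157/2, 95/2]
after L2 α=4/7: [1381/14, 1143/14, 203/2]
after L3 α=1/2: [1423/28, 1213/28, 659/4]
after L4 α=6/7: [32335/196, 8773/196, 5483/28]
after L5 α=7/8: [376707/1568, 217317/1568, 28807/224]
after L6 α=2/5: [1446857/7840, 214435/1568, 124053/1120]
→ [185, 137, 111]

query (1,3) [L1,L2,L3,L4,L5,L6] — begin 0,0,0
+L1 (α=1/3) → [115/3, 10, 169/3]
+L2 (α=1/4) → [83, 197/4, 397/4]
+L3 (α=3/4) → [152, 1037/16, 3457/16]
+L4 (α=2/5) → [466/5, 3399/80, 13379/80]
+L5 (α=0) → [466/5, 3399/80, 13379/80]
+L6 (α=4/5) → [826/25, 18119/400, 22979/400]
rounded: [33, 45, 57]


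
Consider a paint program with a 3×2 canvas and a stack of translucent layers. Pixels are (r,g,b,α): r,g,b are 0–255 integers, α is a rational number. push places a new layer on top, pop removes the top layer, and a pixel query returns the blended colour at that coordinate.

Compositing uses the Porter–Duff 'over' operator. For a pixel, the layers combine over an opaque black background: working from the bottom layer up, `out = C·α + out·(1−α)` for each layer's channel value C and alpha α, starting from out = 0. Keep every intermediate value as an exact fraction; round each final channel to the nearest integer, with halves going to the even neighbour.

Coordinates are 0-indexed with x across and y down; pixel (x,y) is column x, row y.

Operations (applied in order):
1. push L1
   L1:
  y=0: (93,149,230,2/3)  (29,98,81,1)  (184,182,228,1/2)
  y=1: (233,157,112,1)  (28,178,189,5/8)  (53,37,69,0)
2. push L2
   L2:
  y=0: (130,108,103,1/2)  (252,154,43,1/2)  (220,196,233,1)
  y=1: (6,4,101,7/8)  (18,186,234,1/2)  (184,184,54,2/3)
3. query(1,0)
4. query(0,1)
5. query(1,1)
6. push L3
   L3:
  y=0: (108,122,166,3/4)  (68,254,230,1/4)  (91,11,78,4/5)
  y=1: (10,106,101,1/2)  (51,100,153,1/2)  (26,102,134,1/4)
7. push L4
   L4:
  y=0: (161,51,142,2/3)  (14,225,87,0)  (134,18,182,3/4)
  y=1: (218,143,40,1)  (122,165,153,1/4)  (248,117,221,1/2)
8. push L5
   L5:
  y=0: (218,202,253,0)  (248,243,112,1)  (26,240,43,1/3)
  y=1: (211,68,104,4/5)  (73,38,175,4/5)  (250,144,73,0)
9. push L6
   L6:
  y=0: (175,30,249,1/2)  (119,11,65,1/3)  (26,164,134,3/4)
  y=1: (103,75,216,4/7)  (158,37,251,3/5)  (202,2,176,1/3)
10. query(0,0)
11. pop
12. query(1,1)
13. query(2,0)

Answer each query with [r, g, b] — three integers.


query (1,0) [L1,L2] — begin 0,0,0
after L1 α=1: [29, 98, 81]
after L2 α=1/2: [281/2, 126, 62]
rounded: [140, 126, 62]

at x=0,y=1 over L1,L2:
after L1 α=1: [233, 157, 112]
after L2 α=7/8: [275/8, 185/8, 819/8]
= [34, 23, 102]

at x=1,y=1 over L1,L2:
+L1 (α=5/8) → [35/2, 445/4, 945/8]
+L2 (α=1/2) → [71/4, 1189/8, 2817/16]
rounded: [18, 149, 176]

query (0,0) [L1,L2,L3,L4,L5,L6] — begin 0,0,0
+L1 (α=2/3) → [62, 298/3, 460/3]
+L2 (α=1/2) → [96, 311/3, 769/6]
+L3 (α=3/4) → [105, 1409/12, 3757/24]
+L4 (α=2/3) → [427/3, 2633/36, 10573/72]
+L5 (α=0) → [427/3, 2633/36, 10573/72]
+L6 (α=1/2) → [476/3, 3713/72, 28501/144]
→ [159, 52, 198]

query (1,1) [L1,L2,L3,L4,L5] — begin 0,0,0
L1 α=5/8: [35/2, 445/4, 945/8]
L2 α=1/2: [71/4, 1189/8, 2817/16]
L3 α=1/2: [275/8, 1989/16, 5265/32]
L4 α=1/4: [1801/32, 8607/64, 20691/128]
L5 α=4/5: [2229/32, 3667/64, 110291/640]
= [70, 57, 172]

at x=2,y=0 over L1,L2,L3,L4,L5:
L1 α=1/2: [92, 91, 114]
L2 α=1: [220, 196, 233]
L3 α=4/5: [584/5, 48, 109]
L4 α=3/4: [1297/10, 51/2, 655/4]
L5 α=1/3: [1427/15, 97, 247/2]
rounded: [95, 97, 124]


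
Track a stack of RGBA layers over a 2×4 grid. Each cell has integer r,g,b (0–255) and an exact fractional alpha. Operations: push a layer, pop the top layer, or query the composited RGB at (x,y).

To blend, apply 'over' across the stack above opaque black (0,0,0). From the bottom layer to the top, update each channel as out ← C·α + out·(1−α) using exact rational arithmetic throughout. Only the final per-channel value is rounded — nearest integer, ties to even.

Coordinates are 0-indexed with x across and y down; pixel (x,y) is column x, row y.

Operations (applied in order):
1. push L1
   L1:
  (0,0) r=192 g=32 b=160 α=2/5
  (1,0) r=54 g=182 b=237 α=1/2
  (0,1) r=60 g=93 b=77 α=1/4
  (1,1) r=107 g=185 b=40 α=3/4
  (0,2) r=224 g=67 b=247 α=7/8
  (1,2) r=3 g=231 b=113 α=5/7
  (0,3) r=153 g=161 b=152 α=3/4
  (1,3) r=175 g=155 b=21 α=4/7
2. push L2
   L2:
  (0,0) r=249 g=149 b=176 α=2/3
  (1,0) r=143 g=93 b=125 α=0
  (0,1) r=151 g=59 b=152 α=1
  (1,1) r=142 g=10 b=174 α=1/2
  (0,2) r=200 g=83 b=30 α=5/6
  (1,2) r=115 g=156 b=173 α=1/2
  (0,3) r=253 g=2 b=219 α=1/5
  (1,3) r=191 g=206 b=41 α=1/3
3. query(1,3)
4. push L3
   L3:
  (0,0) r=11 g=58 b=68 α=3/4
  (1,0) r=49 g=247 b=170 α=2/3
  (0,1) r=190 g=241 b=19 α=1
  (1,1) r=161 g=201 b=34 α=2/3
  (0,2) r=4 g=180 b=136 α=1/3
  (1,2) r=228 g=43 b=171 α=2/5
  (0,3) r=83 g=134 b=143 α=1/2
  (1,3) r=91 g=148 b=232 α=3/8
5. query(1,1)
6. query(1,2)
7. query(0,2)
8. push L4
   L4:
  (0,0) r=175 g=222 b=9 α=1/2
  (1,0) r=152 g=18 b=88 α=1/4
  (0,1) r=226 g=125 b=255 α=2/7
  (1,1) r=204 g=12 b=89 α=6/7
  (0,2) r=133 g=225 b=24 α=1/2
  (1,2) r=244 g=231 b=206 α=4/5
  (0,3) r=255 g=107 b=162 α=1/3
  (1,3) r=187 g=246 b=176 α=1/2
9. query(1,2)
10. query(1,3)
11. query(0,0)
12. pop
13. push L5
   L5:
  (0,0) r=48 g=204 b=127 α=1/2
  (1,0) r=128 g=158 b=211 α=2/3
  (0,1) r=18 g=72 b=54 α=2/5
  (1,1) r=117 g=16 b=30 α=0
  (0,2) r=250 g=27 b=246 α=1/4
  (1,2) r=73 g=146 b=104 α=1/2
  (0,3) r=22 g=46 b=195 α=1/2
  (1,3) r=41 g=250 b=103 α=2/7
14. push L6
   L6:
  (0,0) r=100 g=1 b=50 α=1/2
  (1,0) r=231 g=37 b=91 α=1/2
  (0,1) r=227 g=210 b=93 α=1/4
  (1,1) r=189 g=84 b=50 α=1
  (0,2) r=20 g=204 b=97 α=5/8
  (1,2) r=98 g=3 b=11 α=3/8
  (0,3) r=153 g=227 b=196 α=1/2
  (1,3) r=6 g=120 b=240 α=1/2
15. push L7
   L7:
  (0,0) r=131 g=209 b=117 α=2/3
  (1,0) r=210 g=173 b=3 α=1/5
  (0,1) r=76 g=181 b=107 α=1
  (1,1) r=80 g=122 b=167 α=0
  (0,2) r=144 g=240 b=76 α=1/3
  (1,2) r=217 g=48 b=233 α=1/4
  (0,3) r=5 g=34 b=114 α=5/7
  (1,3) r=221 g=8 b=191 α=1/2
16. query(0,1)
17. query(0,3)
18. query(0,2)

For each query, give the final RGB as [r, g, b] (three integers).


query (1,3) [L1,L2] — begin 0,0,0
L1 α=4/7: [100, 620/7, 12]
L2 α=1/3: [391/3, 894/7, 65/3]
→ [130, 128, 22]

at x=1,y=1 over L1,L2,L3:
after L1 α=3/4: [321/4, 555/4, 30]
after L2 α=1/2: [889/8, 595/8, 102]
after L3 α=2/3: [1155/8, 3811/24, 170/3]
rounded: [144, 159, 57]

query (1,2) [L1,L2,L3] — begin 0,0,0
L1 α=5/7: [15/7, 165, 565/7]
L2 α=1/2: [410/7, 321/2, 888/7]
L3 α=2/5: [4422/35, 227/2, 5058/35]
= [126, 114, 145]

query (0,2) [L1,L2,L3] — begin 0,0,0
+L1 (α=7/8) → [196, 469/8, 1729/8]
+L2 (α=5/6) → [598/3, 1263/16, 2929/48]
+L3 (α=1/3) → [1208/9, 901/8, 6193/72]
= [134, 113, 86]

at x=1,y=2 over L1,L2,L3,L4:
L1 α=5/7: [15/7, 165, 565/7]
L2 α=1/2: [410/7, 321/2, 888/7]
L3 α=2/5: [4422/35, 227/2, 5058/35]
L4 α=4/5: [38582/175, 415/2, 33898/175]
rounded: [220, 208, 194]

query (1,3) [L1,L2,L3,L4] — begin 0,0,0
+L1 (α=4/7) → [100, 620/7, 12]
+L2 (α=1/3) → [391/3, 894/7, 65/3]
+L3 (α=3/8) → [1387/12, 3789/28, 2413/24]
+L4 (α=1/2) → [3631/24, 10677/56, 6637/48]
→ [151, 191, 138]

query (0,0) [L1,L2,L3,L4] — begin 0,0,0
L1 α=2/5: [384/5, 64/5, 64]
L2 α=2/3: [958/5, 518/5, 416/3]
L3 α=3/4: [1123/20, 347/5, 257/3]
L4 α=1/2: [4623/40, 1457/10, 142/3]
= [116, 146, 47]

at x=0,y=1 over L1,L2,L3,L5,L6,L7:
after L1 α=1/4: [15, 93/4, 77/4]
after L2 α=1: [151, 59, 152]
after L3 α=1: [190, 241, 19]
after L5 α=2/5: [606/5, 867/5, 33]
after L6 α=1/4: [2953/20, 3651/20, 48]
after L7 α=1: [76, 181, 107]
→ [76, 181, 107]

at x=0,y=3 over L1,L2,L3,L5,L6,L7:
+L1 (α=3/4) → [459/4, 483/4, 114]
+L2 (α=1/5) → [712/5, 97, 135]
+L3 (α=1/2) → [1127/10, 231/2, 139]
+L5 (α=1/2) → [1347/20, 323/4, 167]
+L6 (α=1/2) → [4407/40, 1231/8, 363/2]
+L7 (α=5/7) → [701/20, 273/4, 933/7]
= [35, 68, 133]

(0,2) stack=L1,L2,L3,L5,L6,L7; from [0,0,0]:
after L1 α=7/8: [196, 469/8, 1729/8]
after L2 α=5/6: [598/3, 1263/16, 2929/48]
after L3 α=1/3: [1208/9, 901/8, 6193/72]
after L5 α=1/4: [979/6, 2919/32, 12097/96]
after L6 α=5/8: [1179/16, 41397/256, 27617/256]
after L7 α=1/3: [777/8, 24039/128, 37345/384]
→ [97, 188, 97]


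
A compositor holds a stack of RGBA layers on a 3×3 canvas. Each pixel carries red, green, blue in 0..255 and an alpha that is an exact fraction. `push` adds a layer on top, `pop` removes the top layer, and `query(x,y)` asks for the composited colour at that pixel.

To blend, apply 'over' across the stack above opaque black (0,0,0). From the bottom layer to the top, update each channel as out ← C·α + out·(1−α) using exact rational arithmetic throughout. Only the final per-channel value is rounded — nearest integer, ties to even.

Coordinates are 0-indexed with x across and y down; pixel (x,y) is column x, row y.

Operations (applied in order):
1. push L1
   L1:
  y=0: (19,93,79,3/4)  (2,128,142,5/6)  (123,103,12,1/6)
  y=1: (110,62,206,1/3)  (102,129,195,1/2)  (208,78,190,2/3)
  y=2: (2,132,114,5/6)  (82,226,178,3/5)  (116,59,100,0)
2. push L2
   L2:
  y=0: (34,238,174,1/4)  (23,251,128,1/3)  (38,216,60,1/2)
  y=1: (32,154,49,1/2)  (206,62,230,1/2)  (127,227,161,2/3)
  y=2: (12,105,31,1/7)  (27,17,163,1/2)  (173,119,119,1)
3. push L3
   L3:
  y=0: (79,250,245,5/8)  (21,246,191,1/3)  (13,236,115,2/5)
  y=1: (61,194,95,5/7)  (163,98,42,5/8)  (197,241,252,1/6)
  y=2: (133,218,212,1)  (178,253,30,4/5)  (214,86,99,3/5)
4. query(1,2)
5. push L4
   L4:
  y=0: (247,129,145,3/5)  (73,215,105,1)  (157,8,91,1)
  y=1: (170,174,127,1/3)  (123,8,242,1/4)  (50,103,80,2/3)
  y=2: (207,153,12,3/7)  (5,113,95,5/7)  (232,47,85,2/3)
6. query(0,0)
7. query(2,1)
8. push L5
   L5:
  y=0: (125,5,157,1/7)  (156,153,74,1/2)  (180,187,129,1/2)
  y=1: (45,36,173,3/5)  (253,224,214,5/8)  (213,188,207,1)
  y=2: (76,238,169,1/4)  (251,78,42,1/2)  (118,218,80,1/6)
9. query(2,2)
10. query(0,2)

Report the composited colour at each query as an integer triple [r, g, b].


query (1,2) [L1,L2,L3] — begin 0,0,0
after L1 α=3/5: [246/5, 678/5, 534/5]
after L2 α=1/2: [381/10, 763/10, 1349/10]
after L3 α=4/5: [7501/50, 10883/50, 2549/50]
→ [150, 218, 51]

query (0,0) [L1,L2,L3,L4] — begin 0,0,0
L1 α=3/4: [57/4, 279/4, 237/4]
L2 α=1/4: [307/16, 1789/16, 1407/16]
L3 α=5/8: [7241/128, 25367/128, 23821/128]
L4 α=3/5: [10933/64, 10027/64, 51661/320]
= [171, 157, 161]

query (2,1) [L1,L2,L3,L4] — begin 0,0,0
+L1 (α=2/3) → [416/3, 52, 380/3]
+L2 (α=2/3) → [1178/9, 506/3, 1346/9]
+L3 (α=1/6) → [7663/54, 3253/18, 4499/27]
+L4 (α=2/3) → [13063/162, 6961/54, 8819/81]
rounded: [81, 129, 109]

query (2,2) [L1,L2,L3,L4,L5] — begin 0,0,0
after L1 α=0: [0, 0, 0]
after L2 α=1: [173, 119, 119]
after L3 α=3/5: [988/5, 496/5, 107]
after L4 α=2/3: [3308/15, 322/5, 277/3]
after L5 α=1/6: [1831/9, 90, 1625/18]
→ [203, 90, 90]

at x=0,y=2 over L1,L2,L3,L4,L5:
after L1 α=5/6: [5/3, 110, 95]
after L2 α=1/7: [22/7, 765/7, 601/7]
after L3 α=1: [133, 218, 212]
after L4 α=3/7: [1153/7, 1331/7, 884/7]
after L5 α=1/4: [3991/28, 5659/28, 3835/28]
rounded: [143, 202, 137]


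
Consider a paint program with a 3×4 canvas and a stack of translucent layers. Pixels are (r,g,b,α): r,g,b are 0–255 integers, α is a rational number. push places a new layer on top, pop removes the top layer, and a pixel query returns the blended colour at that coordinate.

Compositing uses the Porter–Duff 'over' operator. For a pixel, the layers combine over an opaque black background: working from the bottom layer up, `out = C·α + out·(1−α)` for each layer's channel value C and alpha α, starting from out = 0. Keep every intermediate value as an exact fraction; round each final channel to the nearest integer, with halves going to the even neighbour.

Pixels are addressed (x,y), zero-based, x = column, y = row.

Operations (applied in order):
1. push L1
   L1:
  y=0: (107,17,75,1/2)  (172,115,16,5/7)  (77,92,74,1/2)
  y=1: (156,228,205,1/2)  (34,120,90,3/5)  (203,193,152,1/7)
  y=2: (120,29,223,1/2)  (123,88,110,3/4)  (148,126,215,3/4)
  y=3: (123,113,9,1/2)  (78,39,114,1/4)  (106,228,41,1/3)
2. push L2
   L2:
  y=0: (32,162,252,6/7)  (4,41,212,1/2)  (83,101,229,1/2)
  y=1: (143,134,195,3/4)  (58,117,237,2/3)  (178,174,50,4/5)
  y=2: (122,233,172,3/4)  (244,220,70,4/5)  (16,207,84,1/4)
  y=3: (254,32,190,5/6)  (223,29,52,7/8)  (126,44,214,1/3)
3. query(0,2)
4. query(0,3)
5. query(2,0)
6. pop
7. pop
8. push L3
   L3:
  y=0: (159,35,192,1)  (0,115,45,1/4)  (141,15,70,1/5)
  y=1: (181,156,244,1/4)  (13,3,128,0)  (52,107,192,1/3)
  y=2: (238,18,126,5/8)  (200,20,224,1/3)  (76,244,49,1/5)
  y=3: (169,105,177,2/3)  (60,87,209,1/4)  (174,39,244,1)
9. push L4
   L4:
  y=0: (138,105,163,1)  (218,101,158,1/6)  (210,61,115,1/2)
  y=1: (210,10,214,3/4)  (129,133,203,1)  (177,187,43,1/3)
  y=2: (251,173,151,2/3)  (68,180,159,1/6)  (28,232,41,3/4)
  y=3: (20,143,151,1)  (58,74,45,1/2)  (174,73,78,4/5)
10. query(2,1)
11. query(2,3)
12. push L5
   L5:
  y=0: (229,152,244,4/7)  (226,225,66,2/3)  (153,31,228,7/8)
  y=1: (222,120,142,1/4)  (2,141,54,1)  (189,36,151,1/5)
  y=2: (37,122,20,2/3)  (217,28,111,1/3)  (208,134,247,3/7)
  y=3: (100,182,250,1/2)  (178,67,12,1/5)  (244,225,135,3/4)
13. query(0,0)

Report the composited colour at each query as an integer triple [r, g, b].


query (0,2) [L1,L2] — begin 0,0,0
L1 α=1/2: [60, 29/2, 223/2]
L2 α=3/4: [213/2, 1427/8, 1255/8]
= [106, 178, 157]

at x=0,y=3 over L1,L2:
after L1 α=1/2: [123/2, 113/2, 9/2]
after L2 α=5/6: [2663/12, 433/12, 1909/12]
= [222, 36, 159]

query (2,0) [L1,L2] — begin 0,0,0
after L1 α=1/2: [77/2, 46, 37]
after L2 α=1/2: [243/4, 147/2, 133]
→ [61, 74, 133]

query (2,1) [L3,L4] — begin 0,0,0
L3 α=1/3: [52/3, 107/3, 64]
L4 α=1/3: [635/9, 775/9, 57]
rounded: [71, 86, 57]

at x=2,y=3 over L3,L4:
+L3 (α=1) → [174, 39, 244]
+L4 (α=4/5) → [174, 331/5, 556/5]
= [174, 66, 111]

at x=0,y=0 over L3,L4,L5:
L3 α=1: [159, 35, 192]
L4 α=1: [138, 105, 163]
L5 α=4/7: [190, 923/7, 1465/7]
→ [190, 132, 209]


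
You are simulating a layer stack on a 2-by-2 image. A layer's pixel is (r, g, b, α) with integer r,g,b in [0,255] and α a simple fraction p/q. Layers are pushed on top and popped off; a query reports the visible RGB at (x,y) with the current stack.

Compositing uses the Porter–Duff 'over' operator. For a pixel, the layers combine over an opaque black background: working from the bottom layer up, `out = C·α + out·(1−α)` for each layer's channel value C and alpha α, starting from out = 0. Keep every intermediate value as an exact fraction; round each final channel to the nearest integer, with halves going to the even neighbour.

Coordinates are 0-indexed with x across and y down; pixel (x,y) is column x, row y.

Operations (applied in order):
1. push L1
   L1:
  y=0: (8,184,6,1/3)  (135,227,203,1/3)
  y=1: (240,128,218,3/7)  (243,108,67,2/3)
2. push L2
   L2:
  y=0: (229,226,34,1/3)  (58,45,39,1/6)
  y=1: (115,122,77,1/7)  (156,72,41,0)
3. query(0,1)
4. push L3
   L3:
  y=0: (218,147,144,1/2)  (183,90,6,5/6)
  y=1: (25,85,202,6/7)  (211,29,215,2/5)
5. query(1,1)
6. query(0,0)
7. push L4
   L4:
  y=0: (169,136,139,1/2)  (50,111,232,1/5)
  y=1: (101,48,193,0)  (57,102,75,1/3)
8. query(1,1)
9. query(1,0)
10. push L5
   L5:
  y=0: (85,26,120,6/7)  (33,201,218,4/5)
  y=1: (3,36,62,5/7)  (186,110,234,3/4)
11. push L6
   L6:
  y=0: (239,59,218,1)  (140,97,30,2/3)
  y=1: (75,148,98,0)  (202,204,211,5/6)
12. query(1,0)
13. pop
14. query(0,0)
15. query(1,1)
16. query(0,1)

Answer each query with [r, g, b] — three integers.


(0,1) stack=L1,L2; from [0,0,0]:
+L1 (α=3/7) → [720/7, 384/7, 654/7]
+L2 (α=1/7) → [5125/49, 3158/49, 4463/49]
= [105, 64, 91]

at x=1,y=1 over L1,L2,L3:
+L1 (α=2/3) → [162, 72, 134/3]
+L2 (α=0) → [162, 72, 134/3]
+L3 (α=2/5) → [908/5, 274/5, 564/5]
= [182, 55, 113]

(0,0) stack=L1,L2,L3; from [0,0,0]:
after L1 α=1/3: [8/3, 184/3, 2]
after L2 α=1/3: [703/9, 1046/9, 38/3]
after L3 α=1/2: [2665/18, 2369/18, 235/3]
rounded: [148, 132, 78]

(1,1) stack=L1,L2,L3,L4; from [0,0,0]:
after L1 α=2/3: [162, 72, 134/3]
after L2 α=0: [162, 72, 134/3]
after L3 α=2/5: [908/5, 274/5, 564/5]
after L4 α=1/3: [2101/15, 1058/15, 501/5]
= [140, 71, 100]

(1,0) stack=L1,L2,L3,L4; from [0,0,0]:
L1 α=1/3: [45, 227/3, 203/3]
L2 α=1/6: [283/6, 635/9, 566/9]
L3 α=5/6: [5773/36, 4685/54, 418/27]
L4 α=1/5: [6223/45, 12367/135, 7936/135]
→ [138, 92, 59]

query (1,0) [L1,L2,L3,L4,L5,L6] — begin 0,0,0
L1 α=1/3: [45, 227/3, 203/3]
L2 α=1/6: [283/6, 635/9, 566/9]
L3 α=5/6: [5773/36, 4685/54, 418/27]
L4 α=1/5: [6223/45, 12367/135, 7936/135]
L5 α=4/5: [12163/225, 120907/675, 125656/675]
L6 α=2/3: [75163/675, 251857/2025, 166156/2025]
→ [111, 124, 82]

at x=0,y=0 over L1,L2,L3,L4,L5:
L1 α=1/3: [8/3, 184/3, 2]
L2 α=1/3: [703/9, 1046/9, 38/3]
L3 α=1/2: [2665/18, 2369/18, 235/3]
L4 α=1/2: [5707/36, 4817/36, 326/3]
L5 α=6/7: [24067/252, 10433/252, 2486/21]
→ [96, 41, 118]

(1,1) stack=L1,L2,L3,L4,L5; from [0,0,0]:
after L1 α=2/3: [162, 72, 134/3]
after L2 α=0: [162, 72, 134/3]
after L3 α=2/5: [908/5, 274/5, 564/5]
after L4 α=1/3: [2101/15, 1058/15, 501/5]
after L5 α=3/4: [10471/60, 1502/15, 4011/20]
rounded: [175, 100, 201]

query (0,1) [L1,L2,L3,L4,L5] — begin 0,0,0
L1 α=3/7: [720/7, 384/7, 654/7]
L2 α=1/7: [5125/49, 3158/49, 4463/49]
L3 α=6/7: [12475/343, 28148/343, 63851/343]
L4 α=0: [12475/343, 28148/343, 63851/343]
L5 α=5/7: [30095/2401, 118036/2401, 234032/2401]
→ [13, 49, 97]


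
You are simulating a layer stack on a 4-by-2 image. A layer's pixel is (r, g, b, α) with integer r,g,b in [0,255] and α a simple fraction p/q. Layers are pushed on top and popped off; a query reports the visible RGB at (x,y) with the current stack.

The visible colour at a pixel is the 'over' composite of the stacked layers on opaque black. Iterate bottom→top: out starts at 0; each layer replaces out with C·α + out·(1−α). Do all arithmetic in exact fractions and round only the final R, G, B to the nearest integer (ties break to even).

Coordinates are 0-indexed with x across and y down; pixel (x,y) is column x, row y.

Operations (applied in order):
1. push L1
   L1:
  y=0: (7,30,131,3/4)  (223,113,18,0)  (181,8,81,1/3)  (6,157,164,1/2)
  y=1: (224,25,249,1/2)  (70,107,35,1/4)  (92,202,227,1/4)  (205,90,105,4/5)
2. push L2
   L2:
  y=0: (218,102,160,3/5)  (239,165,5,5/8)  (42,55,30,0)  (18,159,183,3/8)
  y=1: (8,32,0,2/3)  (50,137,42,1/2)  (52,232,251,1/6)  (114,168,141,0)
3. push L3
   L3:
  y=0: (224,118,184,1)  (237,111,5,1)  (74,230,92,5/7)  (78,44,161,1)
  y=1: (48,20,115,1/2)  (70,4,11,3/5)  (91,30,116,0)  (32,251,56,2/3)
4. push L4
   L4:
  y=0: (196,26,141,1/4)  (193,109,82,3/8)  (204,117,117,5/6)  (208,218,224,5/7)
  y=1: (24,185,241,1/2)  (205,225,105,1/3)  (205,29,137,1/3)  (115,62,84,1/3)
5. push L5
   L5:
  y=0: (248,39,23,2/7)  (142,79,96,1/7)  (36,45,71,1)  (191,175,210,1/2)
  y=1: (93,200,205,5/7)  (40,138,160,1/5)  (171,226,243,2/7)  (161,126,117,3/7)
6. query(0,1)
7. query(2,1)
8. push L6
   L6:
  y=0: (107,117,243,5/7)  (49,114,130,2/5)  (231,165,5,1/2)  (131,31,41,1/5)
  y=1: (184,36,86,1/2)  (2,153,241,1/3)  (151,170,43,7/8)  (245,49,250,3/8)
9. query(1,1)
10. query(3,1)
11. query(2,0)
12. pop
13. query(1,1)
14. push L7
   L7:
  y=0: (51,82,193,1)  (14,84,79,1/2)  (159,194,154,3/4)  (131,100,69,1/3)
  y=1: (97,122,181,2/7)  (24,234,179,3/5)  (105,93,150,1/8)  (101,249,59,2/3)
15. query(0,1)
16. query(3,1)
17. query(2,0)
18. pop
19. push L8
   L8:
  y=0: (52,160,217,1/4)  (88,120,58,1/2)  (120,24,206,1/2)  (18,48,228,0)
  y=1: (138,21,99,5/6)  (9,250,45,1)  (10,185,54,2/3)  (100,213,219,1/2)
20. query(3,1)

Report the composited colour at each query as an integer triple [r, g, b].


(0,1) stack=L1,L2,L3,L4,L5; from [0,0,0]:
after L1 α=1/2: [112, 25/2, 249/2]
after L2 α=2/3: [128/3, 51/2, 83/2]
after L3 α=1/2: [136/3, 91/4, 313/4]
after L4 α=1/2: [104/3, 831/8, 1277/8]
after L5 α=5/7: [229/3, 4831/28, 5377/28]
→ [76, 173, 192]

query (2,1) [L1,L2,L3,L4,L5] — begin 0,0,0
after L1 α=1/4: [23, 101/2, 227/4]
after L2 α=1/6: [167/6, 323/4, 713/8]
after L3 α=0: [167/6, 323/4, 713/8]
after L4 α=1/3: [782/9, 127/2, 1261/12]
after L5 α=2/7: [6988/63, 1539/14, 12137/84]
= [111, 110, 144]

query (1,1) [L1,L2,L3,L4,L5,L6] — begin 0,0,0
L1 α=1/4: [35/2, 107/4, 35/4]
L2 α=1/2: [135/4, 655/8, 203/8]
L3 α=3/5: [111/2, 703/20, 67/4]
L4 α=1/3: [316/3, 2953/30, 277/6]
L5 α=1/5: [1384/15, 7976/75, 1034/15]
L6 α=1/3: [2798/45, 27427/225, 5683/45]
rounded: [62, 122, 126]

query (3,1) [L1,L2,L3,L4,L5,L6] — begin 0,0,0
after L1 α=4/5: [164, 72, 84]
after L2 α=0: [164, 72, 84]
after L3 α=2/3: [76, 574/3, 196/3]
after L4 α=1/3: [89, 1334/9, 644/9]
after L5 α=3/7: [839/7, 8738/63, 5735/63]
after L6 α=3/8: [2335/14, 52951/504, 75925/504]
= [167, 105, 151]

at x=2,y=0 over L1,L2,L3,L4,L5,L6:
after L1 α=1/3: [181/3, 8/3, 27]
after L2 α=0: [181/3, 8/3, 27]
after L3 α=5/7: [1472/21, 3466/21, 514/7]
after L4 α=5/6: [11446/63, 15751/126, 4609/42]
after L5 α=1: [36, 45, 71]
after L6 α=1/2: [267/2, 105, 38]
→ [134, 105, 38]

(1,1) stack=L1,L2,L3,L4,L5; from [0,0,0]:
+L1 (α=1/4) → [35/2, 107/4, 35/4]
+L2 (α=1/2) → [135/4, 655/8, 203/8]
+L3 (α=3/5) → [111/2, 703/20, 67/4]
+L4 (α=1/3) → [316/3, 2953/30, 277/6]
+L5 (α=1/5) → [1384/15, 7976/75, 1034/15]
→ [92, 106, 69]

(0,1) stack=L1,L2,L3,L4,L5,L7; from [0,0,0]:
L1 α=1/2: [112, 25/2, 249/2]
L2 α=2/3: [128/3, 51/2, 83/2]
L3 α=1/2: [136/3, 91/4, 313/4]
L4 α=1/2: [104/3, 831/8, 1277/8]
L5 α=5/7: [229/3, 4831/28, 5377/28]
L7 α=2/7: [1727/21, 30987/196, 37021/196]
= [82, 158, 189]

(3,1) stack=L1,L2,L3,L4,L5,L7; from [0,0,0]:
+L1 (α=4/5) → [164, 72, 84]
+L2 (α=0) → [164, 72, 84]
+L3 (α=2/3) → [76, 574/3, 196/3]
+L4 (α=1/3) → [89, 1334/9, 644/9]
+L5 (α=3/7) → [839/7, 8738/63, 5735/63]
+L7 (α=2/3) → [751/7, 40112/189, 13169/189]
→ [107, 212, 70]

query (2,0) [L1,L2,L3,L4,L5,L7] — begin 0,0,0
after L1 α=1/3: [181/3, 8/3, 27]
after L2 α=0: [181/3, 8/3, 27]
after L3 α=5/7: [1472/21, 3466/21, 514/7]
after L4 α=5/6: [11446/63, 15751/126, 4609/42]
after L5 α=1: [36, 45, 71]
after L7 α=3/4: [513/4, 627/4, 533/4]
rounded: [128, 157, 133]

at x=3,y=1 over L1,L2,L3,L4,L5,L8:
L1 α=4/5: [164, 72, 84]
L2 α=0: [164, 72, 84]
L3 α=2/3: [76, 574/3, 196/3]
L4 α=1/3: [89, 1334/9, 644/9]
L5 α=3/7: [839/7, 8738/63, 5735/63]
L8 α=1/2: [1539/14, 22157/126, 9766/63]
= [110, 176, 155]


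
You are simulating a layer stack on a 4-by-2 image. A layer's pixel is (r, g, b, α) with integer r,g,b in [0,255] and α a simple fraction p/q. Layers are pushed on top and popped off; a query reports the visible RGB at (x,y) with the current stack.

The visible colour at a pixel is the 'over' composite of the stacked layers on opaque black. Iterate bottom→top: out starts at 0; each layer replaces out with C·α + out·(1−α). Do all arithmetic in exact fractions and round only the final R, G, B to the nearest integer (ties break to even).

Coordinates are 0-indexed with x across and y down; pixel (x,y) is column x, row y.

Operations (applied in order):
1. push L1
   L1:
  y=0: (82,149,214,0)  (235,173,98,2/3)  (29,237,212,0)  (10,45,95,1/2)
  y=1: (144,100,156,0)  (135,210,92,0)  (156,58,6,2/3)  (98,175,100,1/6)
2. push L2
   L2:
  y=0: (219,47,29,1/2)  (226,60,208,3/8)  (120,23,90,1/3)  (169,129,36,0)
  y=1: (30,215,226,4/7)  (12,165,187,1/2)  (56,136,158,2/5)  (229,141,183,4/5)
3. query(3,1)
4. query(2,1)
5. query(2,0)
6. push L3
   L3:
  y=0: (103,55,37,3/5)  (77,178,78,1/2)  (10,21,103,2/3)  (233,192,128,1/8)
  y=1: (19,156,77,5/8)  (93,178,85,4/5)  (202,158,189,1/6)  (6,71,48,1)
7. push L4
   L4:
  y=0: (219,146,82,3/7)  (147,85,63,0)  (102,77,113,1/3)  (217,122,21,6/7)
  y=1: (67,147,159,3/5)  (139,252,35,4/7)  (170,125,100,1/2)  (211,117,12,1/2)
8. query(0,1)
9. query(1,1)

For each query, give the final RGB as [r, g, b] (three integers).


query (3,1) [L1,L2] — begin 0,0,0
after L1 α=1/6: [49/3, 175/6, 50/3]
after L2 α=4/5: [2797/15, 3559/30, 2246/15]
→ [186, 119, 150]

at x=2,y=1 over L1,L2:
L1 α=2/3: [104, 116/3, 4]
L2 α=2/5: [424/5, 388/5, 328/5]
→ [85, 78, 66]

at x=2,y=0 over L1,L2:
L1 α=0: [0, 0, 0]
L2 α=1/3: [40, 23/3, 30]
rounded: [40, 8, 30]

at x=0,y=1 over L1,L2,L3,L4:
after L1 α=0: [0, 0, 0]
after L2 α=4/7: [120/7, 860/7, 904/7]
after L3 α=5/8: [1025/56, 1005/7, 5407/56]
after L4 α=3/5: [6653/140, 5097/35, 18763/140]
→ [48, 146, 134]

query (1,1) [L1,L2,L3,L4] — begin 0,0,0
after L1 α=0: [0, 0, 0]
after L2 α=1/2: [6, 165/2, 187/2]
after L3 α=4/5: [378/5, 1589/10, 867/10]
after L4 α=4/7: [3914/35, 2121/10, 4001/70]
→ [112, 212, 57]


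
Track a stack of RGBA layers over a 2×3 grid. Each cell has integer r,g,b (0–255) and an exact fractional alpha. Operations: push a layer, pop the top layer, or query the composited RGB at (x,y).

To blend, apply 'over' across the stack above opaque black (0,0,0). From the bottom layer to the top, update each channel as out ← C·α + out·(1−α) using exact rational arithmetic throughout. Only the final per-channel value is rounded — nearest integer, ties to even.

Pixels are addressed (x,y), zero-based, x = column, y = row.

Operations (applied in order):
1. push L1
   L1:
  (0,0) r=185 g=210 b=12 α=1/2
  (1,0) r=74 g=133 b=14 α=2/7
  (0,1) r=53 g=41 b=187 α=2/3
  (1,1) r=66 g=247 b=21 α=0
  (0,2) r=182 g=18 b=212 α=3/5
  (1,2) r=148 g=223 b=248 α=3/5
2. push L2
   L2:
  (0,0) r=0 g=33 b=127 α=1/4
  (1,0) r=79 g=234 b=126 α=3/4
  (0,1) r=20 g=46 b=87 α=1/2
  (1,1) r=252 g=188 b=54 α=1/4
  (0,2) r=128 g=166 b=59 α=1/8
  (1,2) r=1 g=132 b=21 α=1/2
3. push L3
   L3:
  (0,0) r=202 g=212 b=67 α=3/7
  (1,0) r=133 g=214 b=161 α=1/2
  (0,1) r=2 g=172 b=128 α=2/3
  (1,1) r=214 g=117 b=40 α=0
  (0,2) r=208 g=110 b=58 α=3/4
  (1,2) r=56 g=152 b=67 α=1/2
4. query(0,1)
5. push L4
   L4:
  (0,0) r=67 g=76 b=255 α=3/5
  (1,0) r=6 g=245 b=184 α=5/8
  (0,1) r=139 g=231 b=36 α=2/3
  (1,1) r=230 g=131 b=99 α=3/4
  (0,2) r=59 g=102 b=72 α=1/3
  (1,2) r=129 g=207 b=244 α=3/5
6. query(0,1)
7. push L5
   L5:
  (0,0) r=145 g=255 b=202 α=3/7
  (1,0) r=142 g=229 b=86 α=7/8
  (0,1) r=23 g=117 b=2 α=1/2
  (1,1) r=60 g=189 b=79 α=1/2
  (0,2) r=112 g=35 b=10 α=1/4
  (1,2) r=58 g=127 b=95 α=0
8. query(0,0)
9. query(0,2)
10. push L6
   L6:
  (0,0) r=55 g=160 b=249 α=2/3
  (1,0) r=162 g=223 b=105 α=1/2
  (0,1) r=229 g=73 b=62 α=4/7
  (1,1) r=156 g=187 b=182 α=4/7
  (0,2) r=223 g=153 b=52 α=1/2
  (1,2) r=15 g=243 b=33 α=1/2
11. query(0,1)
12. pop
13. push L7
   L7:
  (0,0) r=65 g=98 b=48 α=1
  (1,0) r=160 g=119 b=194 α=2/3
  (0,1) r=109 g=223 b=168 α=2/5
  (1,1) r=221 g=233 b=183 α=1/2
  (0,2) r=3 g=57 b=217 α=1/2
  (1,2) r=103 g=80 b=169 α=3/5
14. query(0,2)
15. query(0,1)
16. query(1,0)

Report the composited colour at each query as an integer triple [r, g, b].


query (0,1) [L1,L2,L3] — begin 0,0,0
L1 α=2/3: [106/3, 82/3, 374/3]
L2 α=1/2: [83/3, 110/3, 635/6]
L3 α=2/3: [95/9, 1142/9, 2171/18]
rounded: [11, 127, 121]

at x=0,y=1 over L1,L2,L3,L4:
L1 α=2/3: [106/3, 82/3, 374/3]
L2 α=1/2: [83/3, 110/3, 635/6]
L3 α=2/3: [95/9, 1142/9, 2171/18]
L4 α=2/3: [2597/27, 5300/27, 3467/54]
rounded: [96, 196, 64]

at x=0,y=0 over L1,L2,L3,L4,L5:
L1 α=1/2: [185/2, 105, 6]
L2 α=1/4: [555/8, 87, 145/4]
L3 α=3/7: [1767/14, 984/7, 346/7]
L4 α=3/5: [3174/35, 3564/35, 6047/35]
L5 α=3/7: [27921/245, 41031/245, 45398/245]
= [114, 167, 185]

query (0,2) [L1,L2,L3,L4,L5] — begin 0,0,0
after L1 α=3/5: [546/5, 54/5, 636/5]
after L2 α=1/8: [2231/20, 151/5, 4747/40]
after L3 α=3/4: [14711/80, 1801/20, 11707/160]
after L4 α=1/3: [17071/120, 2821/30, 17467/240]
after L5 α=1/4: [21551/160, 3171/40, 18267/320]
= [135, 79, 57]

at x=0,y=1 over L1,L2,L3,L4,L5,L6:
+L1 (α=2/3) → [106/3, 82/3, 374/3]
+L2 (α=1/2) → [83/3, 110/3, 635/6]
+L3 (α=2/3) → [95/9, 1142/9, 2171/18]
+L4 (α=2/3) → [2597/27, 5300/27, 3467/54]
+L5 (α=1/2) → [1609/27, 8459/54, 3575/108]
+L6 (α=4/7) → [9853/63, 13715/126, 12503/252]
= [156, 109, 50]

(0,2) stack=L1,L2,L3,L4,L5,L7; from [0,0,0]:
after L1 α=3/5: [546/5, 54/5, 636/5]
after L2 α=1/8: [2231/20, 151/5, 4747/40]
after L3 α=3/4: [14711/80, 1801/20, 11707/160]
after L4 α=1/3: [17071/120, 2821/30, 17467/240]
after L5 α=1/4: [21551/160, 3171/40, 18267/320]
after L7 α=1/2: [22031/320, 5451/80, 87707/640]
rounded: [69, 68, 137]

(0,1) stack=L1,L2,L3,L4,L5,L7; from [0,0,0]:
L1 α=2/3: [106/3, 82/3, 374/3]
L2 α=1/2: [83/3, 110/3, 635/6]
L3 α=2/3: [95/9, 1142/9, 2171/18]
L4 α=2/3: [2597/27, 5300/27, 3467/54]
L5 α=1/2: [1609/27, 8459/54, 3575/108]
L7 α=2/5: [3571/45, 16487/90, 15671/180]
rounded: [79, 183, 87]

query (1,0) [L1,L2,L3,L4,L5,L7] — begin 0,0,0
+L1 (α=2/7) → [148/7, 38, 4]
+L2 (α=3/4) → [1807/28, 185, 191/2]
+L3 (α=1/2) → [5531/56, 399/2, 513/4]
+L4 (α=5/8) → [18273/448, 3647/16, 5219/32]
+L5 (α=7/8) → [463585/3584, 29295/128, 24483/256]
+L7 (α=2/3) → [1610465/10752, 59759/384, 123811/768]
= [150, 156, 161]


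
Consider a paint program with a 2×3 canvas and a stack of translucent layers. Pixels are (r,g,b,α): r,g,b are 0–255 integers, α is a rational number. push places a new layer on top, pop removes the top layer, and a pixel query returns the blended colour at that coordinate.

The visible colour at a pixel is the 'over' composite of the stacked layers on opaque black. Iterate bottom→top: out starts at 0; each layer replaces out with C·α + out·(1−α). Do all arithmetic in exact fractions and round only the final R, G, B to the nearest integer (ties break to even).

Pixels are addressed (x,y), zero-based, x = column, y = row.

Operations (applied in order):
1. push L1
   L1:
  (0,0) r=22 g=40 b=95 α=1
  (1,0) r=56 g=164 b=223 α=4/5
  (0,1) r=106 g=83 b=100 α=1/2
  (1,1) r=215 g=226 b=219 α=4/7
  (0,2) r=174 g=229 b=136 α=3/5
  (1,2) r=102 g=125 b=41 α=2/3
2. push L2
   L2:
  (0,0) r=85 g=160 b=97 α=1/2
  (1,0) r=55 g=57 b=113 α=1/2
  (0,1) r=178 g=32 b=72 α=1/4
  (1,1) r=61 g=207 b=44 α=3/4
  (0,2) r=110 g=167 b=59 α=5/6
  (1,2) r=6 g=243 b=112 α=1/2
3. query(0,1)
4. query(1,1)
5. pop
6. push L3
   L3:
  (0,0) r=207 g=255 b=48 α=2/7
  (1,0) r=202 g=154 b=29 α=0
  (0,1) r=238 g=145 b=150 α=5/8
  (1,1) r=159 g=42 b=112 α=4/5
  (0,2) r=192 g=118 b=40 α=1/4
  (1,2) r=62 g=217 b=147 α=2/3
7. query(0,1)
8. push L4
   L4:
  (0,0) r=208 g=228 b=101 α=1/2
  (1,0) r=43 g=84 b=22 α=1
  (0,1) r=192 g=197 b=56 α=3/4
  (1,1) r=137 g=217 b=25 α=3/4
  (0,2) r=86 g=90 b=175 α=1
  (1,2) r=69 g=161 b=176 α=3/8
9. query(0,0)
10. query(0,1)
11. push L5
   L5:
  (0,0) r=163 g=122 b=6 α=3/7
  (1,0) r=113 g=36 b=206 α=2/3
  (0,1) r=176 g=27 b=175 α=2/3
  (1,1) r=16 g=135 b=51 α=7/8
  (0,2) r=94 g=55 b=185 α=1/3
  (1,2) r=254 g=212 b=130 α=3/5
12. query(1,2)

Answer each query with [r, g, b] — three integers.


at x=0,y=1 over L1,L2:
+L1 (α=1/2) → [53, 83/2, 50]
+L2 (α=1/4) → [337/4, 313/8, 111/2]
→ [84, 39, 56]

at x=1,y=1 over L1,L2:
L1 α=4/7: [860/7, 904/7, 876/7]
L2 α=3/4: [2141/28, 5251/28, 450/7]
= [76, 188, 64]

(0,1) stack=L1,L3; from [0,0,0]:
+L1 (α=1/2) → [53, 83/2, 50]
+L3 (α=5/8) → [1349/8, 1699/16, 225/2]
→ [169, 106, 112]

at x=0,y=0 over L1,L3,L4:
L1 α=1: [22, 40, 95]
L3 α=2/7: [524/7, 710/7, 571/7]
L4 α=1/2: [990/7, 1153/7, 639/7]
→ [141, 165, 91]

query (0,1) [L1,L3,L4] — begin 0,0,0
L1 α=1/2: [53, 83/2, 50]
L3 α=5/8: [1349/8, 1699/16, 225/2]
L4 α=3/4: [5957/32, 11155/64, 561/8]
→ [186, 174, 70]

(1,2) stack=L1,L3,L4,L5; from [0,0,0]:
L1 α=2/3: [68, 250/3, 82/3]
L3 α=2/3: [64, 1552/9, 964/9]
L4 α=3/8: [527/8, 12107/72, 2393/18]
L5 α=3/5: [715/4, 35003/180, 5903/45]
rounded: [179, 194, 131]


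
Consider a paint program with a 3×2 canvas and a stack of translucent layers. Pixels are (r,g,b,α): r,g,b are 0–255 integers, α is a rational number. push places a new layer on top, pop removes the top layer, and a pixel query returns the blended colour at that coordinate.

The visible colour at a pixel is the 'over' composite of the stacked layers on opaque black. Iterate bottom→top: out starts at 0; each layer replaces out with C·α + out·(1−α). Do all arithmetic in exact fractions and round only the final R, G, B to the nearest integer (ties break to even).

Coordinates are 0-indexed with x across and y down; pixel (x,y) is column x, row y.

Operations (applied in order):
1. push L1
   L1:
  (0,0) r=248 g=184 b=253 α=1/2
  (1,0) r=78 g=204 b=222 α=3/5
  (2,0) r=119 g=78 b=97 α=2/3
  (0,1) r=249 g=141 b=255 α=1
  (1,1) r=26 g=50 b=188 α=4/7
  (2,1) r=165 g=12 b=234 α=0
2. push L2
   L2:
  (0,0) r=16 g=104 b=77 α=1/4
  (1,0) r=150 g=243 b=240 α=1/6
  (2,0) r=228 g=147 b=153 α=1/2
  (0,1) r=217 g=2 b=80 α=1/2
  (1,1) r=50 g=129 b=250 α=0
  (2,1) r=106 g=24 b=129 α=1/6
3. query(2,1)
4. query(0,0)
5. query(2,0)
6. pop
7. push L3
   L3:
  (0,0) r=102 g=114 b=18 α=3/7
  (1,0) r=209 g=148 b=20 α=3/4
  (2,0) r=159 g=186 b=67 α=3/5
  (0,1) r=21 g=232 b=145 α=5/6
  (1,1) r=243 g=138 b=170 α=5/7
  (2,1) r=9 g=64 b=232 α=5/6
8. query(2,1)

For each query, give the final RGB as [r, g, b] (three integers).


at x=2,y=1 over L1,L2:
L1 α=0: [0, 0, 0]
L2 α=1/6: [53/3, 4, 43/2]
= [18, 4, 22]

at x=0,y=0 over L1,L2:
after L1 α=1/2: [124, 92, 253/2]
after L2 α=1/4: [97, 95, 913/8]
= [97, 95, 114]

(2,0) stack=L1,L2; from [0,0,0]:
L1 α=2/3: [238/3, 52, 194/3]
L2 α=1/2: [461/3, 199/2, 653/6]
rounded: [154, 100, 109]

(2,1) stack=L1,L3; from [0,0,0]:
L1 α=0: [0, 0, 0]
L3 α=5/6: [15/2, 160/3, 580/3]
rounded: [8, 53, 193]


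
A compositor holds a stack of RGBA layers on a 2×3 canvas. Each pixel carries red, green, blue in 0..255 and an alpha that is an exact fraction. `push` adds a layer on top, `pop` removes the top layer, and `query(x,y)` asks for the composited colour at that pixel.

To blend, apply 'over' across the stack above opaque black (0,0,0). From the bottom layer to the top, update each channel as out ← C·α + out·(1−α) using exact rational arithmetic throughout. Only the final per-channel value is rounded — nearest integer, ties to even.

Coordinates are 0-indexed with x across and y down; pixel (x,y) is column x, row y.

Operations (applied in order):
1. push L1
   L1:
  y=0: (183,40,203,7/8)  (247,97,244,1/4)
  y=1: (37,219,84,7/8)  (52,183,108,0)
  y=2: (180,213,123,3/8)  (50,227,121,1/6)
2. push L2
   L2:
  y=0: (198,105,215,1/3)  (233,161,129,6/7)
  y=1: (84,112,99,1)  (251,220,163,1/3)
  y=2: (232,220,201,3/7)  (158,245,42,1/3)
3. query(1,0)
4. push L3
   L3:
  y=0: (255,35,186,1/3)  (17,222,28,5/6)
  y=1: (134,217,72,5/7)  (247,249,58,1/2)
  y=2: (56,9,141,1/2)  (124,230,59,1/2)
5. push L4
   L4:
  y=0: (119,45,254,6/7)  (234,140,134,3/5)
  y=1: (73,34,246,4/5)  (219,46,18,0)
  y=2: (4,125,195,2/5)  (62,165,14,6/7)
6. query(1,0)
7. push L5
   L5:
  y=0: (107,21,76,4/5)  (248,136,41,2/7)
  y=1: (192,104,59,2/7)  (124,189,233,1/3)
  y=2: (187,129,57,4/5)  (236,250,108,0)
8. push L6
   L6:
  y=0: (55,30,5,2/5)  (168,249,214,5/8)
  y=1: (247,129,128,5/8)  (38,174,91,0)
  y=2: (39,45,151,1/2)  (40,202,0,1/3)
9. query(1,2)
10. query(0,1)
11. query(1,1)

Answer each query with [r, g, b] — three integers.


(1,0) stack=L1,L2; from [0,0,0]:
L1 α=1/4: [247/4, 97/4, 61]
L2 α=6/7: [5839/28, 3961/28, 835/7]
= [209, 141, 119]

at x=1,y=0 over L1,L2,L3,L4:
after L1 α=1/4: [247/4, 97/4, 61]
after L2 α=6/7: [5839/28, 3961/28, 835/7]
after L3 α=5/6: [8219/168, 35041/168, 605/14]
after L4 α=3/5: [67187/420, 70321/420, 3419/35]
rounded: [160, 167, 98]

(1,2) stack=L1,L2,L3,L4,L5,L6; from [0,0,0]:
L1 α=1/6: [25/3, 227/6, 121/6]
L2 α=1/3: [524/9, 962/9, 247/9]
L3 α=1/2: [820/9, 1516/9, 389/9]
L4 α=6/7: [4168/63, 10426/63, 1145/63]
L5 α=0: [4168/63, 10426/63, 1145/63]
L6 α=1/3: [10856/189, 33578/189, 2290/189]
rounded: [57, 178, 12]

query (0,1) [L1,L2,L3,L4,L5,L6] — begin 0,0,0
after L1 α=7/8: [259/8, 1533/8, 147/2]
after L2 α=1: [84, 112, 99]
after L3 α=5/7: [838/7, 187, 558/7]
after L4 α=4/5: [2882/35, 323/5, 7446/35]
after L5 α=2/7: [5570/49, 531/7, 8272/49]
after L6 α=5/8: [77225/392, 1527/14, 7022/49]
rounded: [197, 109, 143]

(1,1) stack=L1,L2,L3,L4,L5,L6; from [0,0,0]:
after L1 α=0: [0, 0, 0]
after L2 α=1/3: [251/3, 220/3, 163/3]
after L3 α=1/2: [496/3, 967/6, 337/6]
after L4 α=0: [496/3, 967/6, 337/6]
after L5 α=1/3: [1364/9, 1534/9, 1036/9]
after L6 α=0: [1364/9, 1534/9, 1036/9]
→ [152, 170, 115]
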